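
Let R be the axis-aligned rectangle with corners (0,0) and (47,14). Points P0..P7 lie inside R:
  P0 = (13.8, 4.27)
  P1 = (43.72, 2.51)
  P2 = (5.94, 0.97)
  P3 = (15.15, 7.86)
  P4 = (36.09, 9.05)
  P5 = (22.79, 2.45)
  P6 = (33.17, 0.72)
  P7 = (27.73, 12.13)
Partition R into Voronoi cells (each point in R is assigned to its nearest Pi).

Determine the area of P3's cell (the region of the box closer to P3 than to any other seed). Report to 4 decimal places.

Area of P3's cell: 111.8767

1. box [0,47]×[0,14]: [(0, 0) (47, 0) (47, 14) (0, 14)]
2. ⊥bis P3·P0 via (14.475,6.065): [(0, 11.5082) (30.6034, 0) (47, 0) (47, 14) (0, 14)]  |A|=481.9042
3. ⊥bis P3·P1 via (29.435,5.185): [(0, 11.5082) (28.6048, 0.7516) (31.0857, 14) (0, 14)]  |A|=241.5564
4. ⊥bis P3·P2 via (10.545,4.415): [(7.2891, 8.7672) (28.6048, 0.7516) (31.0857, 14) (3.3745, 14)]  |A|=223.6462
5. ⊥bis P3·P4 via (25.62,8.455): [(7.2891, 8.7672) (26.0022, 1.7303) (25.3049, 14) (3.3745, 14)]  |A|=169.7272
6. ⊥bis P3·P5 via (18.97,5.155): [(7.2891, 8.7672) (18.5336, 4.5388) (25.2333, 14) (3.3745, 14)]  |A|=124.5493
7. ⊥bis P3·P6 via (24.16,4.29): [(7.2891, 8.7672) (18.5336, 4.5388) (25.2333, 14) (3.3745, 14)]  |A|=124.5493
8. ⊥bis P3·P7 via (21.44,9.995): [(7.2891, 8.7672) (18.5336, 4.5388) (21.7502, 9.0812) (20.0806, 14) (3.3745, 14)]  |A|=111.8767
9. canonical 5-gon: [(7.2891, 8.7672) (18.5336, 4.5388) (21.7502, 9.0812) (20.0806, 14) (3.3745, 14)]
10. shoelace: 111.8767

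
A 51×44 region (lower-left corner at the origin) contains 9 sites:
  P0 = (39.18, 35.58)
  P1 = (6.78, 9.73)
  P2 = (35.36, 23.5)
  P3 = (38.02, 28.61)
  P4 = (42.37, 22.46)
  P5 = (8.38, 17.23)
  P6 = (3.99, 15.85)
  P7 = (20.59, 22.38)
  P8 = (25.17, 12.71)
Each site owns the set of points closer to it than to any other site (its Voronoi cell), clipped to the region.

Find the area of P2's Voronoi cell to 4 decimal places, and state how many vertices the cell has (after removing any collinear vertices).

Area of P2's cell: 128.8487 (4 vertices)

1. box [0,51]×[0,44]: [(0, 0) (51, 0) (51, 44) (0, 44)]
2. ⊥bis P2·P0 via (37.27,29.54): [(0, 41.3257) (0, 0) (51, 0) (51, 25.1982)]  |A|=1696.3605
3. ⊥bis P2·P1 via (21.07,16.615): [(10.8115, 37.9069) (29.0752, 0) (51, 0) (51, 25.1982)]  |A|=921.89
4. ⊥bis P2·P3 via (36.69,26.055): [(18.736, 35.4009) (10.8115, 37.9069) (29.0752, 0) (51, 0) (51, 18.606)]  |A|=815.5435
5. ⊥bis P2·P4 via (38.865,22.98): [(39.1326, 24.7835) (18.736, 35.4009) (10.8115, 37.9069) (29.0752, 0) (35.4557, 0)]  |A|=512.5198
6. ⊥bis P2·P5 via (21.87,20.365): [(39.1326, 24.7835) (18.736, 35.4009) (18.3472, 35.5239) (24.2989, 9.9133) (29.0752, 0) (35.4557, 0)]  |A|=423.1145
7. ⊥bis P2·P6 via (19.675,19.675): [(39.1326, 24.7835) (18.736, 35.4009) (18.3472, 35.5239) (24.2989, 9.9133) (29.0752, 0) (35.4557, 0)]  |A|=423.1145
8. ⊥bis P2·P7 via (27.975,22.94): [(39.1326, 24.7835) (27.3709, 30.906) (29.7145, 0) (35.4557, 0)]  |A|=245.7215
9. ⊥bis P2·P8 via (30.265,18.105): [(37.1738, 11.5804) (39.1326, 24.7835) (27.3709, 30.906) (28.1933, 20.0615)]  |A|=128.8487
10. canonical 4-gon: [(37.1738, 11.5804) (39.1326, 24.7835) (27.3709, 30.906) (28.1933, 20.0615)]
11. shoelace: 128.8487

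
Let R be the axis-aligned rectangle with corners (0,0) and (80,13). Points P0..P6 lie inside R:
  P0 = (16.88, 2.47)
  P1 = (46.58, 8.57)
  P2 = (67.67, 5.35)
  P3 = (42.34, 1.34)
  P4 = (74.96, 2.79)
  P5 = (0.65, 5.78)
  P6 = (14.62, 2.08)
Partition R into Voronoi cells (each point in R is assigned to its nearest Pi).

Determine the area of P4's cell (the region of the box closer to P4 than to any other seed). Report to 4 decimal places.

1. box [0,80]×[0,13]: [(0, 0) (80, 0) (80, 13) (0, 13)]
2. ⊥bis P4·P0 via (45.92,2.63): [(45.9345, 0) (80, 0) (80, 13) (45.8629, 13)]  |A|=443.3172
3. ⊥bis P4·P1 via (60.77,5.68): [(59.6132, 0) (80, 0) (80, 13) (62.2608, 13)]  |A|=247.8189
4. ⊥bis P4·P2 via (71.315,4.07): [(69.8858, 0) (80, 0) (80, 13) (74.4509, 13)]  |A|=101.8117
5. ⊥bis P4·P3 via (58.65,2.065): [(69.8858, 0) (80, 0) (80, 13) (74.4509, 13)]  |A|=101.8117
6. ⊥bis P4·P5 via (37.805,4.285): [(69.8858, 0) (80, 0) (80, 13) (74.4509, 13)]  |A|=101.8117
7. ⊥bis P4·P6 via (44.79,2.435): [(69.8858, 0) (80, 0) (80, 13) (74.4509, 13)]  |A|=101.8117
8. canonical 4-gon: [(69.8858, 0) (80, 0) (80, 13) (74.4509, 13)]
9. shoelace: 101.8117

Area of P4's cell: 101.8117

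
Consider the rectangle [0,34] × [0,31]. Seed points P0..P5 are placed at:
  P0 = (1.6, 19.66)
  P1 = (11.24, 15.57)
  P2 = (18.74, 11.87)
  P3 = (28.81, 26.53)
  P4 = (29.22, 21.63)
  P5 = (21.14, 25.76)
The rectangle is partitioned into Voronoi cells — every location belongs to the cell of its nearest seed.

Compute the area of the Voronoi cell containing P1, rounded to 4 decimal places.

Area of P1's cell: 228.1913

1. box [0,34]×[0,31]: [(0, 0) (34, 0) (34, 31) (0, 31)]
2. ⊥bis P1·P0 via (6.42,17.615): [(0, 2.4833) (0, 0) (34, 0) (34, 31) (12.0989, 31)]  |A|=881.4894
3. ⊥bis P1·P2 via (14.99,13.72): [(0, 2.4833) (0, 0) (8.2215, 0) (23.5148, 31) (12.0989, 31)]  |A|=319.4015
4. ⊥bis P1·P3 via (20.025,21.05): [(0, 2.4833) (0, 0) (8.2215, 0) (19.2327, 22.3201) (13.8183, 31) (12.0989, 31)]  |A|=277.3191
5. ⊥bis P1·P4 via (20.23,18.6): [(0, 2.4833) (0, 0) (8.2215, 0) (19.0803, 22.0112) (18.6746, 23.2148) (13.8183, 31) (12.0989, 31)]  |A|=277.1647
6. ⊥bis P1·P5 via (16.19,20.665): [(10.188, 26.4961) (0, 2.4833) (0, 0) (8.2215, 0) (17.6949, 19.2029)]  |A|=228.1913
7. canonical 5-gon: [(10.188, 26.4961) (0, 2.4833) (0, 0) (8.2215, 0) (17.6949, 19.2029)]
8. shoelace: 228.1913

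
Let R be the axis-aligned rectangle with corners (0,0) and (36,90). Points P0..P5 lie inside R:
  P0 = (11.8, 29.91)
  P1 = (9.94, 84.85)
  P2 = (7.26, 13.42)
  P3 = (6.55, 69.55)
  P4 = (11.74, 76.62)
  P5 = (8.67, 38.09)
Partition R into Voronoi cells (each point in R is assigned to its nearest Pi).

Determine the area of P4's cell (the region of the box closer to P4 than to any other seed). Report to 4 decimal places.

1. box [0,36]×[0,90]: [(0, 0) (36, 0) (36, 90) (0, 90)]
2. ⊥bis P4·P0 via (11.77,53.265): [(0, 53.2499) (36, 53.2961) (36, 90) (0, 90)]  |A|=1322.1719
3. ⊥bis P4·P1 via (10.84,80.735): [(0, 78.3642) (0, 53.2499) (36, 53.2961) (36, 86.2378)]  |A|=1045.0071
4. ⊥bis P4·P2 via (9.5,45.02): [(0, 78.3642) (0, 53.2499) (36, 53.2961) (36, 86.2378)]  |A|=1045.0071
5. ⊥bis P4·P3 via (9.145,73.085): [(1.5051, 78.6933) (36, 53.3711) (36, 86.2378)]  |A|=566.8669
6. ⊥bis P4·P5 via (10.205,57.355): [(1.5051, 78.6933) (33.0529, 55.5345) (36, 55.2997) (36, 86.2378)]  |A|=564.025
7. canonical 4-gon: [(1.5051, 78.6933) (33.0529, 55.5345) (36, 55.2997) (36, 86.2378)]
8. shoelace: 564.025

Area of P4's cell: 564.0250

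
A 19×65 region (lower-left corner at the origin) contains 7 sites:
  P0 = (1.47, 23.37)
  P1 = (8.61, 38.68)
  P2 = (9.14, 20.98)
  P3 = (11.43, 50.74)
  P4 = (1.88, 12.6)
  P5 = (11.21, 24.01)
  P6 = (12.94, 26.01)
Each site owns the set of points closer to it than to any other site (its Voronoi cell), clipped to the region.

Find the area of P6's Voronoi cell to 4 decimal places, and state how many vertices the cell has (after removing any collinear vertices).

1. box [0,19]×[0,65]: [(0, 0) (19, 0) (19, 65) (0, 65)]
2. ⊥bis P6·P0 via (7.205,24.69): [(0, 55.9935) (12.8878, 0) (19, 0) (19, 65) (0, 65)]  |A|=874.1835
3. ⊥bis P6·P1 via (10.775,32.345): [(5.8319, 30.6557) (12.8878, 0) (19, 0) (19, 35.1559)]  |A|=325.1552
4. ⊥bis P6·P2 via (11.04,23.495): [(5.8319, 30.6557) (6.7307, 26.7505) (19, 17.4815) (19, 35.1559)]  |A|=136.1605
5. ⊥bis P6·P3 via (12.185,38.375): [(5.8319, 30.6557) (6.7307, 26.7505) (19, 17.4815) (19, 35.1559)]  |A|=136.1605
6. ⊥bis P6·P4 via (7.41,19.305): [(5.8319, 30.6557) (6.7307, 26.7505) (19, 17.4815) (19, 35.1559)]  |A|=136.1605
7. ⊥bis P6·P5 via (12.075,25.01): [(5.8319, 30.6557) (5.9024, 30.3493) (19, 19.0199) (19, 35.1559)]  |A|=107.8476
8. canonical 4-gon: [(5.8319, 30.6557) (5.9024, 30.3493) (19, 19.0199) (19, 35.1559)]
9. shoelace: 107.8476

Area of P6's cell: 107.8476 (4 vertices)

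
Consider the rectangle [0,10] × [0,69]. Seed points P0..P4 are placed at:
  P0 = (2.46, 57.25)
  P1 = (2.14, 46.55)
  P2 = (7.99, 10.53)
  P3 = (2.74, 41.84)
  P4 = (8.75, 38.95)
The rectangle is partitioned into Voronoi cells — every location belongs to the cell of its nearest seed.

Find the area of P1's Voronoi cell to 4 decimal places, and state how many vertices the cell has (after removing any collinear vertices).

Area of P1's cell: 71.3557 (5 vertices)

1. box [0,10]×[0,69]: [(0, 0) (10, 0) (10, 69) (0, 69)]
2. ⊥bis P1·P0 via (2.3,51.9): [(0, 51.9688) (0, 0) (10, 0) (10, 51.6697)]  |A|=518.1925
3. ⊥bis P1·P2 via (5.065,28.54): [(0, 51.9688) (0, 27.7174) (10, 29.3415) (10, 51.6697)]  |A|=232.8981
4. ⊥bis P1·P3 via (2.44,44.195): [(0, 51.9688) (0, 43.8842) (10, 45.1581) (10, 51.6697)]  |A|=72.9814
5. ⊥bis P1·P4 via (5.445,42.75): [(0, 51.9688) (0, 43.8842) (7.9072, 44.8915) (10, 46.7117) (10, 51.6697)]  |A|=71.3557
6. canonical 5-gon: [(0, 51.9688) (0, 43.8842) (7.9072, 44.8915) (10, 46.7117) (10, 51.6697)]
7. shoelace: 71.3557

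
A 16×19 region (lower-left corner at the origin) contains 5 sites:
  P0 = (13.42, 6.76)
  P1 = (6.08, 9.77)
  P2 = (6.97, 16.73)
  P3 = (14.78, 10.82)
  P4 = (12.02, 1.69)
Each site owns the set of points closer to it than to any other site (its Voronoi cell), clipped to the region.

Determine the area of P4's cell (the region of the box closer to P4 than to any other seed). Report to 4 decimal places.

Area of P4's cell: 51.9493

1. box [0,16]×[0,19]: [(0, 0) (16, 0) (16, 19) (0, 19)]
2. ⊥bis P4·P0 via (12.72,4.225): [(0, 7.7374) (0, 0) (16, 0) (16, 3.3193)]  |A|=88.4536
3. ⊥bis P4·P1 via (9.05,5.73): [(8.5639, 5.3726) (1.2557, 0) (16, 0) (16, 3.3193)]  |A|=51.9493
4. ⊥bis P4·P2 via (9.495,9.21): [(8.5639, 5.3726) (1.2557, 0) (16, 0) (16, 3.3193)]  |A|=51.9493
5. ⊥bis P4·P3 via (13.4,6.255): [(8.5639, 5.3726) (1.2557, 0) (16, 0) (16, 3.3193)]  |A|=51.9493
6. canonical 4-gon: [(8.5639, 5.3726) (1.2557, 0) (16, 0) (16, 3.3193)]
7. shoelace: 51.9493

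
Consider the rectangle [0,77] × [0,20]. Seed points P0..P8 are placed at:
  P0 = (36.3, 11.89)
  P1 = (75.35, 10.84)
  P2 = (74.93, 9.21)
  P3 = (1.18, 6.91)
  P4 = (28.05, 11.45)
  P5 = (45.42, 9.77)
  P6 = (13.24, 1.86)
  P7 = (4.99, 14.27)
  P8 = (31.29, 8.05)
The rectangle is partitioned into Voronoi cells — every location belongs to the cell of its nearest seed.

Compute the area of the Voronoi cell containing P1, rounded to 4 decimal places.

1. box [0,77]×[0,20]: [(0, 0) (77, 0) (77, 20) (0, 20)]
2. ⊥bis P1·P0 via (55.825,11.365): [(55.5194, 0) (77, 0) (77, 20) (56.0572, 20)]  |A|=424.2341
3. ⊥bis P1·P2 via (75.14,10.025): [(55.9221, 14.9768) (77, 9.5457) (77, 20) (56.0572, 20)]  |A|=162.7764
4. ⊥bis P1·P3 via (38.265,8.875): [(55.9221, 14.9768) (77, 9.5457) (77, 20) (56.0572, 20)]  |A|=162.7764
5. ⊥bis P1·P4 via (51.7,11.145): [(55.9221, 14.9768) (77, 9.5457) (77, 20) (56.0572, 20)]  |A|=162.7764
6. ⊥bis P1·P5 via (60.385,10.305): [(60.2579, 13.8596) (77, 9.5457) (77, 20) (60.0384, 20)]  |A|=139.5882
7. ⊥bis P1·P6 via (44.295,6.35): [(60.2579, 13.8596) (77, 9.5457) (77, 20) (60.0384, 20)]  |A|=139.5882
8. ⊥bis P1·P7 via (40.17,12.555): [(60.2579, 13.8596) (77, 9.5457) (77, 20) (60.0384, 20)]  |A|=139.5882
9. ⊥bis P1·P8 via (53.32,9.445): [(60.2579, 13.8596) (77, 9.5457) (77, 20) (60.0384, 20)]  |A|=139.5882
10. canonical 4-gon: [(60.2579, 13.8596) (77, 9.5457) (77, 20) (60.0384, 20)]
11. shoelace: 139.5882

Area of P1's cell: 139.5882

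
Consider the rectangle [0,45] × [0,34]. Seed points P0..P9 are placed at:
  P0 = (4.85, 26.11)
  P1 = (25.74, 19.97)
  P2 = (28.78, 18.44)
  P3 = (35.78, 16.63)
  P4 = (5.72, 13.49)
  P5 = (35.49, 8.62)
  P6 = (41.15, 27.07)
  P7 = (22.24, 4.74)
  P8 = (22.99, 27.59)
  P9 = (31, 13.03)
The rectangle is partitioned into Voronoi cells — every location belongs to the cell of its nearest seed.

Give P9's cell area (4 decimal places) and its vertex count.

1. box [0,45]×[0,34]: [(0, 0) (45, 0) (45, 34) (0, 34)]
2. ⊥bis P9·P0 via (17.925,19.57): [(8.1363, 0) (45, 0) (45, 34) (25.1428, 34)]  |A|=964.2567
3. ⊥bis P9·P1 via (28.37,16.5): [(9.0743, 1.8753) (8.1363, 0) (45, 0) (45, 29.1043)]  |A|=557.3615
4. ⊥bis P9·P2 via (29.89,15.735): [(24.3745, 13.4717) (9.0743, 1.8753) (8.1363, 0) (45, 0) (45, 21.9354)]  |A|=483.4305
5. ⊥bis P9·P3 via (33.39,14.83): [(32.043, 16.6185) (24.3745, 13.4717) (9.0743, 1.8753) (8.1363, 0) (44.559, 0)]  |A|=337.6581
6. ⊥bis P9·P4 via (18.36,13.26): [(32.043, 16.6185) (24.3745, 13.4717) (18.2798, 8.8524) (18.1187, 0) (44.559, 0)]  |A|=288.1146
7. ⊥bis P9·P5 via (33.245,10.825): [(35.0343, 12.6467) (32.043, 16.6185) (24.3745, 13.4717) (18.2798, 8.8524) (18.1187, 0) (22.6129, 0)]  |A|=149.3408
8. ⊥bis P9·P6 via (36.075,20.05): [(35.0343, 12.6467) (32.043, 16.6185) (24.3745, 13.4717) (18.2798, 8.8524) (18.1187, 0) (22.6129, 0)]  |A|=149.3408
9. ⊥bis P9·P7 via (26.62,8.885): [(28.9359, 6.4378) (35.0343, 12.6467) (32.043, 16.6185) (24.3745, 13.4717) (23.1545, 12.547)]  |A|=61.9436
10. ⊥bis P9·P8 via (26.995,20.31): [(28.9359, 6.4378) (35.0343, 12.6467) (32.043, 16.6185) (24.3745, 13.4717) (23.1545, 12.547)]  |A|=61.9436
11. canonical 5-gon: [(28.9359, 6.4378) (35.0343, 12.6467) (32.043, 16.6185) (24.3745, 13.4717) (23.1545, 12.547)]
12. shoelace: 61.9436

Area of P9's cell: 61.9436 (5 vertices)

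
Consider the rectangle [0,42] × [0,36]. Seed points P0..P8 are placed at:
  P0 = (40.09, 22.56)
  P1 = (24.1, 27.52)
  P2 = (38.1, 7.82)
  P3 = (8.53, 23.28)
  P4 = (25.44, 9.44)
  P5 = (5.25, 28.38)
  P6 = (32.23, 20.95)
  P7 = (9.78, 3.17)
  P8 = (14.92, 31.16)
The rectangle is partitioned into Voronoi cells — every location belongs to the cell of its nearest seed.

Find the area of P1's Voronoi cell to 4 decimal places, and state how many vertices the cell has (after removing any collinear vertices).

Area of P1's cell: 198.8048 (6 vertices)

1. box [0,42]×[0,36]: [(0, 0) (42, 0) (42, 36) (0, 36)]
2. ⊥bis P1·P0 via (32.095,25.04): [(0, 0) (24.3277, 0) (35.4947, 36) (0, 36)]  |A|=1076.8045
3. ⊥bis P1·P2 via (31.1,17.67): [(0, 0) (6.2358, 0) (29.4438, 16.493) (35.4947, 36) (0, 36)]  |A|=927.6093
4. ⊥bis P1·P3 via (16.315,25.4): [(20.476, 10.12) (29.4438, 16.493) (35.4947, 36) (13.4284, 36)]  |A|=353.7237
5. ⊥bis P1·P4 via (24.77,18.48): [(18.3294, 18.0027) (30.1846, 18.8813) (35.4947, 36) (13.4284, 36)]  |A|=297.7071
6. ⊥bis P1·P5 via (14.675,27.95): [(14.8107, 30.9241) (18.3294, 18.0027) (30.1846, 18.8813) (35.4947, 36) (15.0423, 36)]  |A|=293.6113
7. ⊥bis P1·P6 via (28.165,24.235): [(14.8107, 30.9241) (18.3294, 18.0027) (23.4343, 18.381) (34.138, 31.6263) (35.4947, 36) (15.0423, 36)]  |A|=251.5838
8. ⊥bis P1·P7 via (16.94,15.345): [(14.8107, 30.9241) (18.3294, 18.0027) (23.4343, 18.381) (34.138, 31.6263) (35.4947, 36) (15.0423, 36)]  |A|=251.5838
9. ⊥bis P1·P8 via (19.51,29.34): [(16.9798, 22.9588) (18.3294, 18.0027) (23.4343, 18.381) (34.138, 31.6263) (35.4947, 36) (22.1508, 36)]  |A|=198.8048
10. canonical 6-gon: [(16.9798, 22.9588) (18.3294, 18.0027) (23.4343, 18.381) (34.138, 31.6263) (35.4947, 36) (22.1508, 36)]
11. shoelace: 198.8048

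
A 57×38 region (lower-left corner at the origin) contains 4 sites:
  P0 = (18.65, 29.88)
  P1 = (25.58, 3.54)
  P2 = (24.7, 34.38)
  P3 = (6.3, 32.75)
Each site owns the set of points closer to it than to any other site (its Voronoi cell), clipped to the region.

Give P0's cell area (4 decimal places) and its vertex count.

Area of P0's cell: 301.4951 (4 vertices)

1. box [0,57]×[0,38]: [(0, 0) (57, 0) (57, 38) (0, 38)]
2. ⊥bis P0·P1 via (22.115,16.71): [(0, 10.8916) (57, 25.8882) (57, 38) (0, 38)]  |A|=1117.7768
3. ⊥bis P0·P2 via (21.675,32.13): [(0, 10.8916) (31.3393, 19.1369) (17.3089, 38) (0, 38)]  |A|=588.0289
4. ⊥bis P0·P3 via (12.475,31.315): [(8.2322, 13.0575) (31.3393, 19.1369) (17.3089, 38) (14.0285, 38)]  |A|=301.4951
5. canonical 4-gon: [(8.2322, 13.0575) (31.3393, 19.1369) (17.3089, 38) (14.0285, 38)]
6. shoelace: 301.4951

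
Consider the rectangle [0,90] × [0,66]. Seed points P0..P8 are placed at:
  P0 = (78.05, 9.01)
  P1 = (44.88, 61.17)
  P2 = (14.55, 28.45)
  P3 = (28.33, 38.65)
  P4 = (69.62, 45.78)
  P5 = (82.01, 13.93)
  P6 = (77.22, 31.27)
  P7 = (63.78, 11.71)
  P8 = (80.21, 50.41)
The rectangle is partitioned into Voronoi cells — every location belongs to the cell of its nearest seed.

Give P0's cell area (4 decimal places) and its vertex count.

Area of P0's cell: 216.6346 (4 vertices)

1. box [0,90]×[0,66]: [(0, 0) (90, 0) (90, 66) (0, 66)]
2. ⊥bis P0·P1 via (61.465,35.09): [(6.2858, 0) (90, 0) (90, 53.2362)]  |A|=2228.3133
3. ⊥bis P0·P2 via (46.3,18.73): [(48.8532, 27.0698) (40.566, 0) (90, 0) (90, 53.2362)]  |A|=1764.335
4. ⊥bis P0·P3 via (53.19,23.83): [(58.9485, 33.4897) (42.236, 5.455) (40.566, 0) (90, 0) (90, 53.2362)]  |A|=1676.4716
5. ⊥bis P0·P4 via (73.835,27.395): [(52.3834, 22.4769) (42.236, 5.455) (40.566, 0) (90, 0) (90, 31.101)]  |A|=1153.9845
6. ⊥bis P0·P5 via (80.03,11.47): [(63.2574, 24.9699) (52.3834, 22.4769) (42.236, 5.455) (40.566, 0) (90, 0) (90, 3.4454)]  |A|=784.1916
7. ⊥bis P0·P6 via (77.635,20.14): [(69.6291, 19.8415) (50.3845, 19.1239) (42.236, 5.455) (40.566, 0) (90, 0) (90, 3.4454)]  |A|=716.8195
8. ⊥bis P0·P7 via (70.915,10.36): [(72.3019, 17.6902) (68.9548, 0) (90, 0) (90, 3.4454)]  |A|=216.6346
9. ⊥bis P0·P8 via (79.13,29.71): [(72.3019, 17.6902) (68.9548, 0) (90, 0) (90, 3.4454)]  |A|=216.6346
10. canonical 4-gon: [(72.3019, 17.6902) (68.9548, 0) (90, 0) (90, 3.4454)]
11. shoelace: 216.6346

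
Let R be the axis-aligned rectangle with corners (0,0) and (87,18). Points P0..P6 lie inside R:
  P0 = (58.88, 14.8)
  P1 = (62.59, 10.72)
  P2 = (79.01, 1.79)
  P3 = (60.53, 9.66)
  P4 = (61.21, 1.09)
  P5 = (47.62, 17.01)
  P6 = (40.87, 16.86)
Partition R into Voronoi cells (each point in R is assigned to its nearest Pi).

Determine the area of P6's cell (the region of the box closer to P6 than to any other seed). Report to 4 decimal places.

Area of P6's cell: 799.4013

1. box [0,87]×[0,18]: [(0, 0) (87, 0) (87, 18) (0, 18)]
2. ⊥bis P6·P0 via (49.875,15.83): [(0, 0) (48.0644, 0) (50.1232, 18) (0, 18)]  |A|=883.688
3. ⊥bis P6·P1 via (51.73,13.79): [(0, 0) (47.8317, 0) (48.2224, 1.3822) (50.1232, 18) (0, 18)]  |A|=883.5272
4. ⊥bis P6·P2 via (59.94,9.325): [(0, 0) (47.8317, 0) (48.2224, 1.3822) (50.1232, 18) (0, 18)]  |A|=883.5272
5. ⊥bis P6·P3 via (50.7,13.26): [(0, 0) (45.8438, 0) (49.0728, 8.817) (50.1232, 18) (0, 18)]  |A|=873.899
6. ⊥bis P6·P4 via (51.04,8.975): [(0, 0) (44.0815, 0) (47.4215, 4.3079) (49.0728, 8.817) (50.1232, 18) (0, 18)]  |A|=870.103
7. ⊥bis P6·P5 via (44.245,16.935): [(0, 0) (44.0815, 0) (44.6063, 0.6769) (44.2213, 18) (0, 18)]  |A|=799.4013
8. canonical 5-gon: [(0, 0) (44.0815, 0) (44.6063, 0.6769) (44.2213, 18) (0, 18)]
9. shoelace: 799.4013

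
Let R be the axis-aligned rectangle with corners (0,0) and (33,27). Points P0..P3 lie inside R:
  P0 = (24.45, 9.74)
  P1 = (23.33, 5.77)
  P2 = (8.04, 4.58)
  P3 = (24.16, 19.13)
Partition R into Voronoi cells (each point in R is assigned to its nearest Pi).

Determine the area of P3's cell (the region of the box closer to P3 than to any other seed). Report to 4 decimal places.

Area of P3's cell: 313.3597

1. box [0,33]×[0,27]: [(0, 0) (33, 0) (33, 27) (0, 27)]
2. ⊥bis P3·P0 via (24.305,14.435): [(0, 13.6844) (33, 14.7035) (33, 27) (0, 27)]  |A|=422.5996
3. ⊥bis P3·P1 via (23.745,12.45): [(0, 13.9252) (2.5891, 13.7643) (33, 14.7035) (33, 27) (0, 27)]  |A|=422.2879
4. ⊥bis P3·P2 via (16.1,11.855): [(14.057, 14.1185) (33, 14.7035) (33, 27) (2.43, 27)]  |A|=313.3597
5. canonical 4-gon: [(14.057, 14.1185) (33, 14.7035) (33, 27) (2.43, 27)]
6. shoelace: 313.3597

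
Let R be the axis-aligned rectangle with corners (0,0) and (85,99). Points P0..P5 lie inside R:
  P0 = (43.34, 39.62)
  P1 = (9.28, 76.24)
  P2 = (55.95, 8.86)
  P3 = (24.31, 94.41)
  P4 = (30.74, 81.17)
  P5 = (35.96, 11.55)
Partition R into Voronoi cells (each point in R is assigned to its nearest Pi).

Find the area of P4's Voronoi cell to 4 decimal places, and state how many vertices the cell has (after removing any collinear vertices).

Area of P4's cell: 1920.6977 (5 vertices)

1. box [0,85]×[0,99]: [(0, 0) (85, 0) (85, 99) (0, 99)]
2. ⊥bis P4·P0 via (37.04,60.395): [(0, 49.1627) (85, 74.9388) (85, 99) (0, 99)]  |A|=3140.6871
3. ⊥bis P4·P1 via (20.01,78.705): [(25.0515, 56.7595) (85, 74.9388) (85, 99) (15.3476, 99)]  |A|=2192.2903
4. ⊥bis P4·P2 via (43.345,45.015): [(25.0515, 56.7595) (85, 74.9388) (85, 99) (15.3476, 99)]  |A|=2192.2903
5. ⊥bis P4·P3 via (27.525,87.79): [(18.8867, 83.5948) (25.0515, 56.7595) (85, 74.9388) (85, 99) (50.6075, 99)]  |A|=1920.6977
6. ⊥bis P4·P5 via (33.35,46.36): [(18.8867, 83.5948) (25.0515, 56.7595) (85, 74.9388) (85, 99) (50.6075, 99)]  |A|=1920.6977
7. canonical 5-gon: [(18.8867, 83.5948) (25.0515, 56.7595) (85, 74.9388) (85, 99) (50.6075, 99)]
8. shoelace: 1920.6977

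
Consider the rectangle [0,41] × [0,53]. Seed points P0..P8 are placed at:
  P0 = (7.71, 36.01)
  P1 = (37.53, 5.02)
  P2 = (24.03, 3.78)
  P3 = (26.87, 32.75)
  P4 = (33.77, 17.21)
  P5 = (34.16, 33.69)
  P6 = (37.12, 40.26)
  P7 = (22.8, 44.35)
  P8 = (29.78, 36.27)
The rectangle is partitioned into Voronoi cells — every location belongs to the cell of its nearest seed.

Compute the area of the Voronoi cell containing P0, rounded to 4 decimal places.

1. box [0,41]×[0,53]: [(0, 0) (41, 0) (41, 53) (0, 53)]
2. ⊥bis P0·P1 via (22.62,20.515): [(0, 0) (1.3001, 0) (41, 38.2011) (41, 53) (0, 53)]  |A|=1414.7102
3. ⊥bis P0·P2 via (15.87,19.895): [(0, 11.8591) (28.7574, 26.4207) (41, 38.2011) (41, 53) (0, 53)]  |A|=1227.018
4. ⊥bis P0·P3 via (17.29,34.38): [(0, 11.8591) (14.727, 19.3162) (20.4581, 53) (0, 53)]  |A|=647.4939
5. ⊥bis P0·P4 via (20.74,26.61): [(0, 11.8591) (14.727, 19.3162) (20.4581, 53) (0, 53)]  |A|=647.4939
6. ⊥bis P0·P5 via (20.935,34.85): [(0, 11.8591) (14.727, 19.3162) (20.4581, 53) (0, 53)]  |A|=647.4939
7. ⊥bis P0·P6 via (22.415,38.135): [(0, 11.8591) (14.727, 19.3162) (20.3547, 52.3922) (20.2669, 53) (0, 53)]  |A|=647.4358
8. ⊥bis P0·P7 via (15.255,40.18): [(0, 11.8591) (14.727, 19.3162) (17.5655, 35.9994) (8.1696, 53) (0, 53)]  |A|=543.0379
9. ⊥bis P0·P8 via (18.745,36.14): [(0, 11.8591) (14.727, 19.3162) (17.5655, 35.9994) (8.1696, 53) (0, 53)]  |A|=543.0379
10. canonical 5-gon: [(0, 11.8591) (14.727, 19.3162) (17.5655, 35.9994) (8.1696, 53) (0, 53)]
11. shoelace: 543.0379

Area of P0's cell: 543.0379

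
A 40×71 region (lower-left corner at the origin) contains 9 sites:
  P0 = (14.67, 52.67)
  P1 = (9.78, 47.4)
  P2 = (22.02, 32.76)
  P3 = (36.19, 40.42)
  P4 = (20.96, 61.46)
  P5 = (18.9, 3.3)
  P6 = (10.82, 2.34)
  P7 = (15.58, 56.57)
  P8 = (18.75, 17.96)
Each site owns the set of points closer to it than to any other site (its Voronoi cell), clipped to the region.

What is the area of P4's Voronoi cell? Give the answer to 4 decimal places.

Area of P4's cell: 424.5789

1. box [0,40]×[0,71]: [(0, 0) (40, 0) (40, 71) (0, 71)]
2. ⊥bis P4·P0 via (17.815,57.065): [(0, 69.8132) (40, 41.1897) (40, 71) (0, 71)]  |A|=619.9422
3. ⊥bis P4·P1 via (15.37,54.43): [(0, 69.8132) (40, 41.1897) (40, 71) (0, 71)]  |A|=619.9422
4. ⊥bis P4·P2 via (21.49,47.11): [(0, 69.8132) (31.2243, 47.4695) (40, 47.7936) (40, 71) (0, 71)]  |A|=590.9651
5. ⊥bis P4·P3 via (28.575,50.94): [(0, 69.8132) (27.481, 50.1481) (40, 59.2101) (40, 71) (0, 71)]  |A|=507.144
6. ⊥bis P4·P5 via (19.93,32.38): [(0, 69.8132) (27.481, 50.1481) (40, 59.2101) (40, 71) (0, 71)]  |A|=507.144
7. ⊥bis P4·P6 via (15.89,31.9): [(0, 69.8132) (27.481, 50.1481) (40, 59.2101) (40, 71) (0, 71)]  |A|=507.144
8. ⊥bis P4·P7 via (18.27,59.015): [(24.1865, 52.5057) (27.481, 50.1481) (40, 59.2101) (40, 71) (7.3766, 71)]  |A|=424.5789
9. ⊥bis P4·P8 via (19.855,39.71): [(24.1865, 52.5057) (27.481, 50.1481) (40, 59.2101) (40, 71) (7.3766, 71)]  |A|=424.5789
10. canonical 5-gon: [(24.1865, 52.5057) (27.481, 50.1481) (40, 59.2101) (40, 71) (7.3766, 71)]
11. shoelace: 424.5789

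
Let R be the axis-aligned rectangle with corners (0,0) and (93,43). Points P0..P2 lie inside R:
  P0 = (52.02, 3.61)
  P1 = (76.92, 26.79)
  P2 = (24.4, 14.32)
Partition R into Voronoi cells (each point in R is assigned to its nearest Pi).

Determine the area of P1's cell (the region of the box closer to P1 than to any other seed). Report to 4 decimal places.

1. box [0,93]×[0,43]: [(0, 0) (93, 0) (93, 43) (0, 43)]
2. ⊥bis P1·P0 via (64.47,15.2): [(78.62, 0) (93, 0) (93, 43) (38.5903, 43)]  |A|=1478.9772
3. ⊥bis P1·P2 via (50.66,20.555): [(47.6386, 33.2803) (78.62, 0) (93, 0) (93, 43) (45.3308, 43)]  |A|=1446.2196
4. canonical 5-gon: [(47.6386, 33.2803) (78.62, 0) (93, 0) (93, 43) (45.3308, 43)]
5. shoelace: 1446.2196

Area of P1's cell: 1446.2196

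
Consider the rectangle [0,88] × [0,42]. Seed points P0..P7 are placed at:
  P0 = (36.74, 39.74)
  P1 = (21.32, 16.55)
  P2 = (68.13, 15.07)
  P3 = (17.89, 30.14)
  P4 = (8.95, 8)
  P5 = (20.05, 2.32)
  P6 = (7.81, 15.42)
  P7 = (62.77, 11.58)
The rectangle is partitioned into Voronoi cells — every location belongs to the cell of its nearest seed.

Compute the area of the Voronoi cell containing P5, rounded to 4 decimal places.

Area of P5's cell: 242.7374

1. box [0,88]×[0,42]: [(0, 0) (88, 0) (88, 42) (0, 42)]
2. ⊥bis P5·P0 via (28.395,21.03): [(0, 33.6947) (0, 0) (75.5455, 0)]  |A|=1272.7417
3. ⊥bis P5·P1 via (20.685,9.435): [(62.8236, 5.6742) (0, 11.2811) (0, 0) (75.5455, 0)]  |A|=568.6903
4. ⊥bis P5·P2 via (44.09,8.695): [(44.4564, 7.3135) (0, 11.2811) (0, 0) (46.3958, 0)]  |A|=420.4149
5. ⊥bis P5·P3 via (18.97,16.23): [(44.4564, 7.3135) (0, 11.2811) (0, 0) (46.3958, 0)]  |A|=420.4149
6. ⊥bis P5·P4 via (14.5,5.16): [(44.4564, 7.3135) (16.8622, 9.7762) (11.8596, 0) (46.3958, 0)]  |A|=267.3324
7. ⊥bis P5·P6 via (13.93,8.87): [(44.4564, 7.3135) (16.8622, 9.7762) (11.8596, 0) (46.3958, 0)]  |A|=267.3324
8. ⊥bis P5·P7 via (41.41,6.95): [(41.2696, 7.5979) (16.8622, 9.7762) (11.8596, 0) (42.9165, 0)]  |A|=242.7374
9. canonical 4-gon: [(41.2696, 7.5979) (16.8622, 9.7762) (11.8596, 0) (42.9165, 0)]
10. shoelace: 242.7374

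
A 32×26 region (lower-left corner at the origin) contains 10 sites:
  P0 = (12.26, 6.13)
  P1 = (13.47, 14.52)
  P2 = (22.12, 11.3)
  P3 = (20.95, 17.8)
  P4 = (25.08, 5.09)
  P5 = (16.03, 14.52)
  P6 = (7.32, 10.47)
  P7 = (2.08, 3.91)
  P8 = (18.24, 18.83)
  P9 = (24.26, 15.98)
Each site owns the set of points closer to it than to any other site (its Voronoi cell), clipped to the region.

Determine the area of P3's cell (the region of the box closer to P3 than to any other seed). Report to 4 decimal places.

1. box [0,32]×[0,26]: [(0, 0) (32, 0) (32, 26) (0, 26)]
2. ⊥bis P3·P0 via (16.605,11.965): [(0, 24.3298) (32, 0.5012) (32, 26) (0, 26)]  |A|=434.7037
3. ⊥bis P3·P1 via (17.21,16.16): [(20.2347, 9.2621) (32, 0.5012) (32, 26) (12.8951, 26)]  |A|=309.8874
4. ⊥bis P3·P2 via (21.535,14.55): [(18.1807, 13.9462) (32, 16.4337) (32, 26) (12.8951, 26)]  |A|=181.2424
5. ⊥bis P3·P4 via (23.015,11.445): [(18.1807, 13.9462) (32, 16.4337) (32, 26) (12.8951, 26)]  |A|=181.2424
6. ⊥bis P3·P5 via (18.49,16.16): [(14.75, 21.77) (19.7746, 14.2331) (32, 16.4337) (32, 26) (12.8951, 26)]  |A|=174.5153
7. ⊥bis P3·P6 via (14.135,14.135): [(14.75, 21.77) (19.7746, 14.2331) (32, 16.4337) (32, 26) (12.8951, 26)]  |A|=174.5153
8. ⊥bis P3·P7 via (11.515,10.855): [(14.75, 21.77) (19.7746, 14.2331) (32, 16.4337) (32, 26) (12.8951, 26)]  |A|=174.5153
9. ⊥bis P3·P8 via (19.595,18.315): [(18.6721, 15.8868) (19.7746, 14.2331) (32, 16.4337) (32, 26) (22.5159, 26)]  |A|=123.0282
10. ⊥bis P3·P9 via (22.605,16.89): [(18.6721, 15.8868) (19.7746, 14.2331) (21.2946, 14.5067) (27.6141, 26) (22.5159, 26)]  |A|=46.6184
11. canonical 5-gon: [(18.6721, 15.8868) (19.7746, 14.2331) (21.2946, 14.5067) (27.6141, 26) (22.5159, 26)]
12. shoelace: 46.6184

Area of P3's cell: 46.6184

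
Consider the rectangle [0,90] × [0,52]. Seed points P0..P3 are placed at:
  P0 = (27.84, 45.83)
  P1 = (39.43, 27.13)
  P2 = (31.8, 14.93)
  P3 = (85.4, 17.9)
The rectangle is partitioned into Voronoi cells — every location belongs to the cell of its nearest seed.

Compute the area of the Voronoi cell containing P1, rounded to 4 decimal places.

1. box [0,90]×[0,52]: [(0, 0) (90, 0) (90, 52) (0, 52)]
2. ⊥bis P1·P0 via (33.635,36.48): [(0, 15.6335) (0, 0) (90, 0) (90, 52) (58.6759, 52)]  |A|=3613.0813
3. ⊥bis P1·P2 via (35.615,21.03): [(22.2218, 29.4062) (69.241, 0) (90, 0) (90, 52) (58.6759, 52)]  |A|=2421.321
4. ⊥bis P1·P3 via (62.415,22.515): [(22.2218, 29.4062) (59.1602, 6.3046) (68.3351, 52) (58.6759, 52)]  |A|=1059.0546
5. canonical 4-gon: [(22.2218, 29.4062) (59.1602, 6.3046) (68.3351, 52) (58.6759, 52)]
6. shoelace: 1059.0546

Area of P1's cell: 1059.0546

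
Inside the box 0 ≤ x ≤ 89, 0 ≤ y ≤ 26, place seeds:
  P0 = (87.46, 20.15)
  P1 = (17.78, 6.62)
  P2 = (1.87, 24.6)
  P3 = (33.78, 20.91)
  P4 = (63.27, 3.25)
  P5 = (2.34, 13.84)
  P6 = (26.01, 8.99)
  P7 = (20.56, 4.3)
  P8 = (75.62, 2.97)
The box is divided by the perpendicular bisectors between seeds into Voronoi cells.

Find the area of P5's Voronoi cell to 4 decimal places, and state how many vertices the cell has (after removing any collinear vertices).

1. box [0,89]×[0,26]: [(0, 0) (89, 0) (89, 26) (0, 26)]
2. ⊥bis P5·P0 via (44.9,16.995): [(0, 0) (46.1599, 0) (44.2325, 26) (0, 26)]  |A|=1175.0999
3. ⊥bis P5·P1 via (10.06,10.23): [(0, 0) (5.2763, 0) (17.4343, 26) (0, 26)]  |A|=295.2377
4. ⊥bis P5·P2 via (2.105,19.22): [(0, 19.1281) (0, 0) (5.2763, 0) (14.5174, 19.7622)]  |A|=190.9803
5. ⊥bis P5·P3 via (18.06,17.375): [(0, 19.1281) (0, 0) (5.2763, 0) (14.5174, 19.7622)]  |A|=190.9803
6. ⊥bis P5·P4 via (32.805,8.545): [(0, 19.1281) (0, 0) (5.2763, 0) (14.5174, 19.7622)]  |A|=190.9803
7. ⊥bis P5·P6 via (14.175,11.415): [(0, 19.1281) (0, 0) (5.2763, 0) (14.5174, 19.7622)]  |A|=190.9803
8. ⊥bis P5·P7 via (11.45,9.07): [(0, 19.1281) (0, 0) (5.2763, 0) (14.5174, 19.7622)]  |A|=190.9803
9. ⊥bis P5·P8 via (38.98,8.405): [(0, 19.1281) (0, 0) (5.2763, 0) (14.5174, 19.7622)]  |A|=190.9803
10. canonical 4-gon: [(0, 19.1281) (0, 0) (5.2763, 0) (14.5174, 19.7622)]
11. shoelace: 190.9803

Area of P5's cell: 190.9803 (4 vertices)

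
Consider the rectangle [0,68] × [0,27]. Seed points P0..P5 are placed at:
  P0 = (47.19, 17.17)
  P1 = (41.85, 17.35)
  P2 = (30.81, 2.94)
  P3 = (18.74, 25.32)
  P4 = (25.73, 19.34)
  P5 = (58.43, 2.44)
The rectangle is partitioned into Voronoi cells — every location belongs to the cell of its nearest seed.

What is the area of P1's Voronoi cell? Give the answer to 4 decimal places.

1. box [0,68]×[0,27]: [(0, 0) (68, 0) (68, 27) (0, 27)]
2. ⊥bis P1·P0 via (44.52,17.26): [(0, 0) (43.9382, 0) (44.8483, 27) (0, 27)]  |A|=1198.618
3. ⊥bis P1·P2 via (36.33,10.145): [(44.08, 4.2074) (44.8483, 27) (14.33, 27)]  |A|=347.7959
4. ⊥bis P1·P3 via (30.295,21.335): [(28.5037, 16.141) (44.08, 4.2074) (44.8483, 27) (32.2487, 27)]  |A|=250.5058
5. ⊥bis P1·P4 via (33.79,18.345): [(33.0847, 12.6314) (44.08, 4.2074) (44.8483, 27) (34.8585, 27)]  |A|=200.3126
6. ⊥bis P1·P5 via (50.14,9.895): [(33.0847, 12.6314) (44.08, 4.2074) (44.8483, 27) (34.8585, 27)]  |A|=200.3126
7. canonical 4-gon: [(33.0847, 12.6314) (44.08, 4.2074) (44.8483, 27) (34.8585, 27)]
8. shoelace: 200.3126

Area of P1's cell: 200.3126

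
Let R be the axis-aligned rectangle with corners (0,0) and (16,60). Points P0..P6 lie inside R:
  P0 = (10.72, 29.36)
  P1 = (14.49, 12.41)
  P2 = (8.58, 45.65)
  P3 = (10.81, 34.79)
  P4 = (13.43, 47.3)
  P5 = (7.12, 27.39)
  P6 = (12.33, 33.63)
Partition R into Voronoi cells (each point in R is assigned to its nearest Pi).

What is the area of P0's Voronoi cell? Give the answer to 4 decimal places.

1. box [0,16]×[0,60]: [(0, 0) (16, 0) (16, 60) (0, 60)]
2. ⊥bis P0·P1 via (12.605,20.885): [(0, 18.0814) (16, 21.6401) (16, 60) (0, 60)]  |A|=642.2278
3. ⊥bis P0·P2 via (9.65,37.505): [(0, 36.2373) (0, 18.0814) (16, 21.6401) (16, 38.3392)]  |A|=278.8397
4. ⊥bis P0·P3 via (10.765,32.075): [(0, 32.2534) (0, 18.0814) (16, 21.6401) (16, 31.9882)]  |A|=196.1611
5. ⊥bis P0·P4 via (12.075,38.33): [(0, 32.2534) (0, 18.0814) (16, 21.6401) (16, 31.9882)]  |A|=196.1611
6. ⊥bis P0·P5 via (8.92,28.375): [(6.8599, 32.1397) (12.9738, 20.967) (16, 21.6401) (16, 31.9882)]  |A|=66.2546
7. ⊥bis P0·P6 via (11.525,31.495): [(9.951, 32.0885) (6.8599, 32.1397) (12.9738, 20.967) (16, 21.6401) (16, 29.8077)]  |A|=59.6596
8. canonical 5-gon: [(9.951, 32.0885) (6.8599, 32.1397) (12.9738, 20.967) (16, 21.6401) (16, 29.8077)]
9. shoelace: 59.6596

Area of P0's cell: 59.6596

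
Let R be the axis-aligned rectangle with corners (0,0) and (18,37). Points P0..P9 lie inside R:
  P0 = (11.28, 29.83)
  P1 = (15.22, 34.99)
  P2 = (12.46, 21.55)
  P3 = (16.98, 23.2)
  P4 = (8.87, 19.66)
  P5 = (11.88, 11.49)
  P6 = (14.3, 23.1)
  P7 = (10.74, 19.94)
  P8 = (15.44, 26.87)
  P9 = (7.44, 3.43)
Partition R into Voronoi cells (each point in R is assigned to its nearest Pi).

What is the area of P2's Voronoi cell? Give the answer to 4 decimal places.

1. box [0,18]×[0,37]: [(0, 0) (18, 0) (18, 37) (0, 37)]
2. ⊥bis P2·P0 via (11.87,25.69): [(0, 23.9984) (0, 0) (18, 0) (18, 26.5636)]  |A|=455.0578
3. ⊥bis P2·P1 via (13.84,28.27): [(0, 23.9984) (0, 0) (18, 0) (18, 26.5636)]  |A|=455.0578
4. ⊥bis P2·P3 via (14.72,22.375): [(13.4288, 25.9121) (0, 23.9984) (0, 0) (18, 0) (18, 13.3898)]  |A|=424.9477
5. ⊥bis P2·P4 via (10.665,20.605): [(13.4288, 25.9121) (8.2589, 25.1754) (18, 6.6724) (18, 13.3898)]  |A|=66.7713
6. ⊥bis P2·P5 via (12.17,16.52): [(16.9581, 16.2439) (13.4288, 25.9121) (8.2589, 25.1754) (12.8358, 16.4816)]  |A|=43.6673
7. ⊥bis P2·P6 via (13.38,22.325): [(16.9581, 16.2439) (15.777, 19.4796) (10.6873, 25.5215) (8.2589, 25.1754) (12.8358, 16.4816)]  |A|=34.3913
8. ⊥bis P2·P7 via (11.6,20.745): [(15.7479, 16.3137) (16.9581, 16.2439) (15.777, 19.4796) (10.6873, 25.5215) (8.2589, 25.1754) (9.2947, 23.2078)]  |A|=24.895
9. ⊥bis P2·P8 via (13.95,24.21): [(15.7479, 16.3137) (16.9581, 16.2439) (15.777, 19.4796) (10.6873, 25.5215) (8.2589, 25.1754) (9.2947, 23.2078)]  |A|=24.895
10. ⊥bis P2·P9 via (9.95,12.49): [(15.7479, 16.3137) (16.9581, 16.2439) (15.777, 19.4796) (10.6873, 25.5215) (8.2589, 25.1754) (9.2947, 23.2078)]  |A|=24.895
11. canonical 6-gon: [(15.7479, 16.3137) (16.9581, 16.2439) (15.777, 19.4796) (10.6873, 25.5215) (8.2589, 25.1754) (9.2947, 23.2078)]
12. shoelace: 24.895

Area of P2's cell: 24.8950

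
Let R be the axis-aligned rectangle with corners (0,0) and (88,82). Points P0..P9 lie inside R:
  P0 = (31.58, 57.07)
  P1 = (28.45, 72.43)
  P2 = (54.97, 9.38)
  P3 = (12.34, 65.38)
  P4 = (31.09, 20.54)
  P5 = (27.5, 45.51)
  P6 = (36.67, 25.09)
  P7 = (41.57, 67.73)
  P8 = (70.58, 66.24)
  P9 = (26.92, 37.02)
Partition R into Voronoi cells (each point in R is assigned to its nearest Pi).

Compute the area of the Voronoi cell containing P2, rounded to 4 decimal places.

1. box [0,88]×[0,82]: [(0, 0) (88, 0) (88, 82) (0, 82)]
2. ⊥bis P2·P0 via (43.275,33.225): [(0, 12.0004) (0, 0) (88, 0) (88, 55.1608)]  |A|=2955.0913
3. ⊥bis P2·P1 via (41.71,40.905): [(0, 12.0004) (0, 0) (88, 0) (88, 55.1608)]  |A|=2955.0913
4. ⊥bis P2·P3 via (33.655,37.38): [(0.8872, 12.4355) (0, 11.7601) (0, 0) (88, 0) (88, 55.1608)]  |A|=2954.9847
5. ⊥bis P2·P4 via (43.03,14.96): [(54.0314, 38.5006) (36.0386, 0) (88, 0) (88, 55.1608)]  |A|=1937.1389
6. ⊥bis P2·P5 via (41.235,27.445): [(58.9465, 40.9112) (53.0699, 36.4432) (36.0386, 0) (88, 0) (88, 55.1608)]  |A|=1933.2417
7. ⊥bis P2·P6 via (45.82,17.235): [(71.3807, 47.0097) (42.03, 12.8201) (36.0386, 0) (88, 0) (88, 55.1608)]  |A|=1765.4308
8. ⊥bis P2·P7 via (48.27,38.555): [(68.0153, 43.0895) (42.03, 12.8201) (36.0386, 0) (88, 0) (88, 47.6789)]  |A|=1671.8097
9. ⊥bis P2·P8 via (62.775,37.81): [(63.348, 37.6527) (42.03, 12.8201) (36.0386, 0) (88, 0) (88, 30.8849)]  |A|=1421.1899
10. ⊥bis P2·P9 via (40.945,23.2): [(63.348, 37.6527) (42.03, 12.8201) (36.0386, 0) (88, 0) (88, 30.8849)]  |A|=1421.1899
11. canonical 5-gon: [(63.348, 37.6527) (42.03, 12.8201) (36.0386, 0) (88, 0) (88, 30.8849)]
12. shoelace: 1421.1899

Area of P2's cell: 1421.1899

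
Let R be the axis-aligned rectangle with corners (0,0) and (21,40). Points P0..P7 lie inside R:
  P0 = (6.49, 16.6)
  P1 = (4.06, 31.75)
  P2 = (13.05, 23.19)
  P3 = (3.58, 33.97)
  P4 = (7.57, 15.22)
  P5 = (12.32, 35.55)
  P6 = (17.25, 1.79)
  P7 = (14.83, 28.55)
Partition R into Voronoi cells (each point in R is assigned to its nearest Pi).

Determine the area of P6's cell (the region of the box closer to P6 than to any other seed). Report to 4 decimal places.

1. box [0,21]×[0,40]: [(0, 0) (21, 0) (21, 40) (0, 40)]
2. ⊥bis P6·P0 via (11.87,9.195): [(0, 0.571) (0, 0) (21, 0) (21, 15.8283)]  |A|=172.1926
3. ⊥bis P6·P1 via (10.655,16.77): [(0, 0.571) (0, 0) (21, 0) (21, 15.8283)]  |A|=172.1926
4. ⊥bis P6·P2 via (15.15,12.49): [(16.8698, 12.8275) (0, 0.571) (0, 0) (21, 0) (21, 13.6381)]  |A|=167.6697
5. ⊥bis P6·P3 via (10.415,17.88): [(16.8698, 12.8275) (0, 0.571) (0, 0) (21, 0) (21, 13.6381)]  |A|=167.6697
6. ⊥bis P6·P4 via (12.41,8.505): [(18.9823, 13.2421) (0.6102, 0) (21, 0) (21, 13.6381)]  |A|=148.7612
7. ⊥bis P6·P5 via (14.785,18.67): [(18.9823, 13.2421) (0.6102, 0) (21, 0) (21, 13.6381)]  |A|=148.7612
8. ⊥bis P6·P7 via (16.04,15.17): [(18.9823, 13.2421) (0.6102, 0) (21, 0) (21, 13.6381)]  |A|=148.7612
9. canonical 4-gon: [(18.9823, 13.2421) (0.6102, 0) (21, 0) (21, 13.6381)]
10. shoelace: 148.7612

Area of P6's cell: 148.7612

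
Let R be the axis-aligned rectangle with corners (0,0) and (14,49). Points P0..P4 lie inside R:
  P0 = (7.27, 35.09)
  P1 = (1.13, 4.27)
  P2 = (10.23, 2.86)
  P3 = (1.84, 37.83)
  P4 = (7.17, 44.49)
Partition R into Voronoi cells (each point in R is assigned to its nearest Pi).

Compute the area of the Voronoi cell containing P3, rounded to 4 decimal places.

Area of P3's cell: 53.9901

1. box [0,14]×[0,49]: [(0, 0) (14, 0) (14, 49) (0, 49)]
2. ⊥bis P3·P0 via (4.555,36.46): [(0, 27.4331) (10.8827, 49) (0, 49)]  |A|=117.3533
3. ⊥bis P3·P1 via (1.485,21.05): [(0, 27.4331) (10.8827, 49) (0, 49)]  |A|=117.3533
4. ⊥bis P3·P2 via (6.035,20.345): [(0, 27.4331) (10.8827, 49) (0, 49)]  |A|=117.3533
5. ⊥bis P3·P4 via (4.505,41.16): [(0, 44.7654) (0, 27.4331) (6.23, 39.7795)]  |A|=53.9901
6. canonical 3-gon: [(0, 44.7654) (0, 27.4331) (6.23, 39.7795)]
7. shoelace: 53.9901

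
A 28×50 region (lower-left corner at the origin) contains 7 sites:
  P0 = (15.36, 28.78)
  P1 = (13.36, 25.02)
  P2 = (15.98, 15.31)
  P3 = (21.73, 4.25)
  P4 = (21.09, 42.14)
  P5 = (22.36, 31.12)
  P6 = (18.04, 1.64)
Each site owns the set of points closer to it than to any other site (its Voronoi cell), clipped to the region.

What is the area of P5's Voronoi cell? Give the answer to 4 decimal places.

1. box [0,28]×[0,50]: [(0, 0) (28, 0) (28, 50) (0, 50)]
2. ⊥bis P5·P0 via (18.86,29.95): [(28, 2.6081) (28, 50) (12.1576, 50)]  |A|=375.4012
3. ⊥bis P5·P1 via (17.86,28.07): [(21.0733, 23.3291) (28, 13.1093) (28, 50) (12.1576, 50)]  |A|=339.0317
4. ⊥bis P5·P2 via (19.17,23.215): [(21.0733, 23.3291) (21.8963, 22.1148) (28, 19.6517) (28, 50) (12.1576, 50)]  |A|=319.0652
5. ⊥bis P5·P3 via (22.045,17.685): [(21.0733, 23.3291) (21.8963, 22.1148) (28, 19.6517) (28, 50) (12.1576, 50)]  |A|=319.0652
6. ⊥bis P5·P4 via (21.725,36.63): [(16.8161, 36.0643) (21.0733, 23.3291) (21.8963, 22.1148) (28, 19.6517) (28, 37.3532)]  |A|=137.9568
7. ⊥bis P5·P6 via (20.2,16.38): [(16.8161, 36.0643) (21.0733, 23.3291) (21.8963, 22.1148) (28, 19.6517) (28, 37.3532)]  |A|=137.9568
8. canonical 5-gon: [(16.8161, 36.0643) (21.0733, 23.3291) (21.8963, 22.1148) (28, 19.6517) (28, 37.3532)]
9. shoelace: 137.9568

Area of P5's cell: 137.9568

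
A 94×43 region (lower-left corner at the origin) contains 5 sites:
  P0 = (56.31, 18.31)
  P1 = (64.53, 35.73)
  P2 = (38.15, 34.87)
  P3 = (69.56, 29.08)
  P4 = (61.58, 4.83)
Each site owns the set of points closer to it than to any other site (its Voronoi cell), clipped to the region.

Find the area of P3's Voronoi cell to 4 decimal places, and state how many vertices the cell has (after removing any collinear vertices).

Area of P3's cell: 805.5565 (5 vertices)

1. box [0,94]×[0,43]: [(0, 0) (94, 0) (94, 43) (0, 43)]
2. ⊥bis P3·P0 via (62.935,23.695): [(82.195, 0) (94, 0) (94, 43) (47.2433, 43)]  |A|=1259.076
3. ⊥bis P3·P1 via (67.045,32.405): [(60.1156, 27.1636) (82.195, 0) (94, 0) (94, 43) (81.0523, 43)]  |A|=991.3705
4. ⊥bis P3·P2 via (53.855,31.975): [(60.1156, 27.1636) (82.195, 0) (94, 0) (94, 43) (81.0523, 43)]  |A|=991.3705
5. ⊥bis P3·P4 via (65.57,16.955): [(60.1156, 27.1636) (69.4518, 15.6776) (94, 7.5995) (94, 43) (81.0523, 43)]  |A|=805.5565
6. canonical 5-gon: [(60.1156, 27.1636) (69.4518, 15.6776) (94, 7.5995) (94, 43) (81.0523, 43)]
7. shoelace: 805.5565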